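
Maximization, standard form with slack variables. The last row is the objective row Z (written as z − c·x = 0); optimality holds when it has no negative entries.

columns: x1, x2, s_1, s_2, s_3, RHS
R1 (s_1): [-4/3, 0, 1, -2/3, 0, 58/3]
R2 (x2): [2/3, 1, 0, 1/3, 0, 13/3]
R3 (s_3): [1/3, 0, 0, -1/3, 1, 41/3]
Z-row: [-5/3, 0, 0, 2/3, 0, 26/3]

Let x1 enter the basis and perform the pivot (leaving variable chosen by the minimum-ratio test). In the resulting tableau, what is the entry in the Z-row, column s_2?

3/2

Ratio test on column x1 — row 1: entry -4/3 ≤ 0; row 2: (13/3)/(2/3) = 13/2; row 3: (41/3)/(1/3) = 41. Minimum is 13/2 at row 2 (x2 leaves); pivot element 2/3.
Divide row 2 by 2/3; eliminate column x1 from the other rows.
Z-row update in column s_2: 2/3 − (-5/3)·(1/2) = 3/2.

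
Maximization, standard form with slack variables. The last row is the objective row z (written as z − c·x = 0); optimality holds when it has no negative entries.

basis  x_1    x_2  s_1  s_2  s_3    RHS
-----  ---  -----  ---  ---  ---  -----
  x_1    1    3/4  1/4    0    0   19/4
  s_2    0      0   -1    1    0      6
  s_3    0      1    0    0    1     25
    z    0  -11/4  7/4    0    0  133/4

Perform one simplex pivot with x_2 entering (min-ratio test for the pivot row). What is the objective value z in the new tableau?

152/3

Ratio test on column x_2 — row 1: (19/4)/(3/4) = 19/3; row 2: entry 0 ≤ 0; row 3: 25/1 = 25. Minimum is 19/3 at row 1 (x_1 leaves); pivot element 3/4.
Pivot on row 1; the z-row RHS becomes 133/4 − (-11/4)·(19/3) = 152/3.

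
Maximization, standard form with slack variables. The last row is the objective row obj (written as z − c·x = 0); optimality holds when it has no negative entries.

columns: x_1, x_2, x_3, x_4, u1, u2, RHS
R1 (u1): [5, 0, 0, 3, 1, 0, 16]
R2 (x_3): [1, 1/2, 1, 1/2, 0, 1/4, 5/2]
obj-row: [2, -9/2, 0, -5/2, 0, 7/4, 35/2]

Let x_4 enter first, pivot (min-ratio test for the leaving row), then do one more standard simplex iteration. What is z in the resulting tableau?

Ratio test on column x_4 — row 1: 16/3 = 16/3; row 2: (5/2)/(1/2) = 5. Minimum is 5 at row 2 (x_3 leaves); pivot element 1/2.
Pivot on row 2; the obj-row RHS becomes 35/2 − (-5/2)·5 = 30.
Next entering variable (most negative obj-row entry -2): x_2.
Ratio test on column x_2 — row 1: entry -3 ≤ 0; row 2: 5/1 = 5. Minimum is 5 at row 2 (x_4 leaves); pivot element 1.
After the second pivot the obj-row RHS is 30 − (-2)·5 = 40.

40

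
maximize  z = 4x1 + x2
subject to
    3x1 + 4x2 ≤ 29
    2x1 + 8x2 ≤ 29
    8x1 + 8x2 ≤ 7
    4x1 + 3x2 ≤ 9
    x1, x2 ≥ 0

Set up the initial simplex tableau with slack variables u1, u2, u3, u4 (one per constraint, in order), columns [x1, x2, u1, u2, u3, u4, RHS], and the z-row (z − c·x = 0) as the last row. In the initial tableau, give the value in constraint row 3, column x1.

8

Constraint 3 has coefficient 8 on x1.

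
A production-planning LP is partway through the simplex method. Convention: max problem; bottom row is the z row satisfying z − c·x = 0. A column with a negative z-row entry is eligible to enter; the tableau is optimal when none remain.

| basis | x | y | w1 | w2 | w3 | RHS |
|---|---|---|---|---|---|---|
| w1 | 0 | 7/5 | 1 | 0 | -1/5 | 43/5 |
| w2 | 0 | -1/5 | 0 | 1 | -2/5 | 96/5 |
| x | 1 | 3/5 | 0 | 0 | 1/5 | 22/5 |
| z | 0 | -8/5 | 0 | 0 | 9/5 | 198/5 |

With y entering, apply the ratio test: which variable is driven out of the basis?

Column y entries and ratios — w1: (43/5)/(7/5) = 43/7; w2: -1/5 ≤ 0, skip; x: (22/5)/(3/5) = 22/3.
Smallest ratio is 43/7 in the row of w1, so w1 leaves.

w1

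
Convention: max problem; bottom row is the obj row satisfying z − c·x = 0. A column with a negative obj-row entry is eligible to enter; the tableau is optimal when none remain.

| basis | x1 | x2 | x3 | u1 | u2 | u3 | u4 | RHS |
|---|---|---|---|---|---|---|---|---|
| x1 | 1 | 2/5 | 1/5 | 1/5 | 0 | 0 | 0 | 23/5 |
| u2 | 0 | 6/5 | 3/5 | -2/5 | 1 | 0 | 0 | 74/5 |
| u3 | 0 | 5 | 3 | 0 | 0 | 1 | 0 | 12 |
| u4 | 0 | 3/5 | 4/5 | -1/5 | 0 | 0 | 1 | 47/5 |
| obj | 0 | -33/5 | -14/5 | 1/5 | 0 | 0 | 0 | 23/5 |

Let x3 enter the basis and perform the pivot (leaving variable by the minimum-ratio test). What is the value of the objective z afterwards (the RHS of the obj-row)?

Ratio test on column x3 — row 1: (23/5)/(1/5) = 23; row 2: (74/5)/(3/5) = 74/3; row 3: 12/3 = 4; row 4: (47/5)/(4/5) = 47/4. Minimum is 4 at row 3 (u3 leaves); pivot element 3.
Pivot on row 3; the obj-row RHS becomes 23/5 − (-14/5)·4 = 79/5.

79/5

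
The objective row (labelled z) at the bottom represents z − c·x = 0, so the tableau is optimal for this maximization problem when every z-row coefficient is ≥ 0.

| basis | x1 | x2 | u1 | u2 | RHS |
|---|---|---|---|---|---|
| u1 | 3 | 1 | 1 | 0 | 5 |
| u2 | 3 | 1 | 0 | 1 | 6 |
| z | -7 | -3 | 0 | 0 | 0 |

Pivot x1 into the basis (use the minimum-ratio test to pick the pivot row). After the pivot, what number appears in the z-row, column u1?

7/3

Ratio test on column x1 — row 1: 5/3 = 5/3; row 2: 6/3 = 2. Minimum is 5/3 at row 1 (u1 leaves); pivot element 3.
Divide row 1 by 3; eliminate column x1 from the other rows.
z-row update in column u1: 0 − (-7)·(1/3) = 7/3.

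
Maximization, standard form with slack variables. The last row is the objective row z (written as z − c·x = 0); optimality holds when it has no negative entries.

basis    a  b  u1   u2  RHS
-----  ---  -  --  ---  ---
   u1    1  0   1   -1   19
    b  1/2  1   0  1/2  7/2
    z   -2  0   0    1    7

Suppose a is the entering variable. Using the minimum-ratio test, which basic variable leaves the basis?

Column a entries and ratios — u1: 19/1 = 19; b: (7/2)/(1/2) = 7.
Smallest ratio is 7 in the row of b, so b leaves.

b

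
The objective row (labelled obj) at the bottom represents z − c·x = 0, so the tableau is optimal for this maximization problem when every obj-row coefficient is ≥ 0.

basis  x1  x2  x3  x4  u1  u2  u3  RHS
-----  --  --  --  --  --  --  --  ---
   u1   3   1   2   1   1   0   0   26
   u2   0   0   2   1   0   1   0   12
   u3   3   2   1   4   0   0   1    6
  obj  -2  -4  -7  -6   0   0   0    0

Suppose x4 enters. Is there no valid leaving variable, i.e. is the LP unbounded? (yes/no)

Column x4 has positive entries in row(s) 1, 2, 3, so the ratio test bounds it — not unbounded.

no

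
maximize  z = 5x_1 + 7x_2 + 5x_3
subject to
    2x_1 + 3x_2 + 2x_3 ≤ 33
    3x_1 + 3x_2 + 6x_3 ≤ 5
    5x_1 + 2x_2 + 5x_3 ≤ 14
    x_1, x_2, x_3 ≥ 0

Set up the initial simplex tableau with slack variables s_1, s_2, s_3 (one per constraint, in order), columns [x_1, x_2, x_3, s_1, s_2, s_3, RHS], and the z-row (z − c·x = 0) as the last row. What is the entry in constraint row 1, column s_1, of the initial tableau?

1

Slack s_1 belongs to constraint 1; its column is the unit vector e_1, so the entry in row 1 is 1.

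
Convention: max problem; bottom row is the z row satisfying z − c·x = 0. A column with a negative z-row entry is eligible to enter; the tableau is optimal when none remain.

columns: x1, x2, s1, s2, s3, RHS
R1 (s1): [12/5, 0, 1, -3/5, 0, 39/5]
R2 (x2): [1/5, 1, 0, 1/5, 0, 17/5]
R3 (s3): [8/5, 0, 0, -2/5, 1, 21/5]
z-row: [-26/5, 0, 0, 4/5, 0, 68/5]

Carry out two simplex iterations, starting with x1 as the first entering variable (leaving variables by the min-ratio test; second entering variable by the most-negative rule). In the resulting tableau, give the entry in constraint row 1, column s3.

Ratio test on column x1 — row 1: (39/5)/(12/5) = 13/4; row 2: (17/5)/(1/5) = 17; row 3: (21/5)/(8/5) = 21/8. Minimum is 21/8 at row 3 (s3 leaves); pivot element 8/5.
Divide row 3 by 8/5; eliminate column x1 from the other rows.
Second iteration: most negative z-row entry is -1/2 in column s2, so s2 enters.
Ratio test on column s2 — row 1: entry 0 ≤ 0; row 2: (23/8)/(1/4) = 23/2; row 3: entry -1/4 ≤ 0. Minimum is 23/2 at row 2 (x2 leaves); pivot element 1/4.
Divide row 2 by 1/4; eliminate column s2 from the other rows.
After both pivots, the entry at constraint row 1, column s3 is -3/2.

-3/2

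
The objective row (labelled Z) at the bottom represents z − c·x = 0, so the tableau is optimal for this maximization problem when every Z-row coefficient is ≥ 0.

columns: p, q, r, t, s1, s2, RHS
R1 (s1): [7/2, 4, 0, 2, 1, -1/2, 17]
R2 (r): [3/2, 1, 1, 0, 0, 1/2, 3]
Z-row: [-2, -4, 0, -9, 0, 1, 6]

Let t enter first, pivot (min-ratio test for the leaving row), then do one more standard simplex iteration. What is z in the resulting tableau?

Ratio test on column t — row 1: 17/2 = 17/2; row 2: entry 0 ≤ 0. Minimum is 17/2 at row 1 (s1 leaves); pivot element 2.
Pivot on row 1; the Z-row RHS becomes 6 − (-9)·(17/2) = 165/2.
Next entering variable (most negative Z-row entry -5/4): s2.
Ratio test on column s2 — row 1: entry -1/4 ≤ 0; row 2: 3/(1/2) = 6. Minimum is 6 at row 2 (r leaves); pivot element 1/2.
After the second pivot the Z-row RHS is 165/2 − (-5/4)·6 = 90.

90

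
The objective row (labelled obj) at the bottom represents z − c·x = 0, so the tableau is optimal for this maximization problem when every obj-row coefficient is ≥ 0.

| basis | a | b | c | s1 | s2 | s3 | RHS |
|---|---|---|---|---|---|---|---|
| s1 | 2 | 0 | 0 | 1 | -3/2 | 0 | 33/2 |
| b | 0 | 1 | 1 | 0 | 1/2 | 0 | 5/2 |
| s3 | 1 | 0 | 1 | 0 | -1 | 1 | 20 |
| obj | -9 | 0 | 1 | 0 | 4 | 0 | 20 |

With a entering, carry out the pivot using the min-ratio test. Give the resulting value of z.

377/4

Ratio test on column a — row 1: (33/2)/2 = 33/4; row 2: entry 0 ≤ 0; row 3: 20/1 = 20. Minimum is 33/4 at row 1 (s1 leaves); pivot element 2.
Pivot on row 1; the obj-row RHS becomes 20 − (-9)·(33/4) = 377/4.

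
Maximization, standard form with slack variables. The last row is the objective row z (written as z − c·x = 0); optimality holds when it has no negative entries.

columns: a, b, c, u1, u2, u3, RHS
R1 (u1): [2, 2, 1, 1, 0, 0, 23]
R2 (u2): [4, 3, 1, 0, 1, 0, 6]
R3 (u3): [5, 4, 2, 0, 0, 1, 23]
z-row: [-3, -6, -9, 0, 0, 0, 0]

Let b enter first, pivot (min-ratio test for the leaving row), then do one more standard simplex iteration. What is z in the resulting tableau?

54

Ratio test on column b — row 1: 23/2 = 23/2; row 2: 6/3 = 2; row 3: 23/4 = 23/4. Minimum is 2 at row 2 (u2 leaves); pivot element 3.
Pivot on row 2; the z-row RHS becomes 0 − (-6)·2 = 12.
Next entering variable (most negative z-row entry -7): c.
Ratio test on column c — row 1: 19/(1/3) = 57; row 2: 2/(1/3) = 6; row 3: 15/(2/3) = 45/2. Minimum is 6 at row 2 (b leaves); pivot element 1/3.
After the second pivot the z-row RHS is 12 − (-7)·6 = 54.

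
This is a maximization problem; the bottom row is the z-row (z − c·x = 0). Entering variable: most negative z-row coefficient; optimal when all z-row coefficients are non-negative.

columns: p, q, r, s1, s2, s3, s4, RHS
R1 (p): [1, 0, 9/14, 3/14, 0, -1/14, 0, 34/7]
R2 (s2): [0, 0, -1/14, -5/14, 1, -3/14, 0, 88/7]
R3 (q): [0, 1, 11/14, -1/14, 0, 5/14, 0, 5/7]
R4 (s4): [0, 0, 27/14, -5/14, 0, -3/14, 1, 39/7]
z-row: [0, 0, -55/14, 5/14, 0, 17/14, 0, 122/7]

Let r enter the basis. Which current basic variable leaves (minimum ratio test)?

q

Column r entries and ratios — p: (34/7)/(9/14) = 68/9; s2: -1/14 ≤ 0, skip; q: (5/7)/(11/14) = 10/11; s4: (39/7)/(27/14) = 26/9.
Smallest ratio is 10/11 in the row of q, so q leaves.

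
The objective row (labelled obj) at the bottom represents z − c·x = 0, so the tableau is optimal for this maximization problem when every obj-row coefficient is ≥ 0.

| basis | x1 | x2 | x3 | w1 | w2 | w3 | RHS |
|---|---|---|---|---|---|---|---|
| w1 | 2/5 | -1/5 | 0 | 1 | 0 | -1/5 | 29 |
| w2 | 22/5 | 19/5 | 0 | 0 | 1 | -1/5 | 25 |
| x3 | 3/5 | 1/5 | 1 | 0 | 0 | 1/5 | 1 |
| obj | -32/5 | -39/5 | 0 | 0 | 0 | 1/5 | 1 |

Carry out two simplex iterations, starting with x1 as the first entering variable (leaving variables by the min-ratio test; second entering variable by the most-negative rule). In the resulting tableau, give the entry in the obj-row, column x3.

Ratio test on column x1 — row 1: 29/(2/5) = 145/2; row 2: 25/(22/5) = 125/22; row 3: 1/(3/5) = 5/3. Minimum is 5/3 at row 3 (x3 leaves); pivot element 3/5.
Divide row 3 by 3/5; eliminate column x1 from the other rows.
Second iteration: most negative obj-row entry is -17/3 in column x2, so x2 enters.
Ratio test on column x2 — row 1: entry -1/3 ≤ 0; row 2: (53/3)/(7/3) = 53/7; row 3: (5/3)/(1/3) = 5. Minimum is 5 at row 3 (x1 leaves); pivot element 1/3.
Divide row 3 by 1/3; eliminate column x2 from the other rows.
After both pivots, the entry at the obj-row, column x3 is 39.

39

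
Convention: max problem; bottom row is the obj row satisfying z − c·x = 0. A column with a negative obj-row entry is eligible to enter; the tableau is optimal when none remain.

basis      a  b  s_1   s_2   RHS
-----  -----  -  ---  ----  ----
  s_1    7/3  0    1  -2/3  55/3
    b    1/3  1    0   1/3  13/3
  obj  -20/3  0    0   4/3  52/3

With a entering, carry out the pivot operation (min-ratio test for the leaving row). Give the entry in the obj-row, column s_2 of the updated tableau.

Ratio test on column a — row 1: (55/3)/(7/3) = 55/7; row 2: (13/3)/(1/3) = 13. Minimum is 55/7 at row 1 (s_1 leaves); pivot element 7/3.
Divide row 1 by 7/3; eliminate column a from the other rows.
obj-row update in column s_2: 4/3 − (-20/3)·(-2/7) = -4/7.

-4/7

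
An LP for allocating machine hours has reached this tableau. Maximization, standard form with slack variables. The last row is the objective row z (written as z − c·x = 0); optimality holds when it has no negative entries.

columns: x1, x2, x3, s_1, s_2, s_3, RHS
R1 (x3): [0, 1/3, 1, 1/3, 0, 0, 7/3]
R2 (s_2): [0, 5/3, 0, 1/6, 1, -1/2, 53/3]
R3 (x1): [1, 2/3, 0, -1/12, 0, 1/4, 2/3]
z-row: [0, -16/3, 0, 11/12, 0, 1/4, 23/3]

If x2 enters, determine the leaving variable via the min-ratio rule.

x1

Column x2 entries and ratios — x3: (7/3)/(1/3) = 7; s_2: (53/3)/(5/3) = 53/5; x1: (2/3)/(2/3) = 1.
Smallest ratio is 1 in the row of x1, so x1 leaves.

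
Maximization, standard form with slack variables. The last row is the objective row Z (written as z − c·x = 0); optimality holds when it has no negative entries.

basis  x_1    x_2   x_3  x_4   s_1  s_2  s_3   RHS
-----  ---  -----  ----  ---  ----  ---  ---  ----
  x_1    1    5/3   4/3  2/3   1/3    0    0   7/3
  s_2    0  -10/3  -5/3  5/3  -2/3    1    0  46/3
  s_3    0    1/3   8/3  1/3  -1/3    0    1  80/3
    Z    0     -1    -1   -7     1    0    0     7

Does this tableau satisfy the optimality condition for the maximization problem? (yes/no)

The Z-row has a negative entry -7 in column x_4, so it is not optimal.

no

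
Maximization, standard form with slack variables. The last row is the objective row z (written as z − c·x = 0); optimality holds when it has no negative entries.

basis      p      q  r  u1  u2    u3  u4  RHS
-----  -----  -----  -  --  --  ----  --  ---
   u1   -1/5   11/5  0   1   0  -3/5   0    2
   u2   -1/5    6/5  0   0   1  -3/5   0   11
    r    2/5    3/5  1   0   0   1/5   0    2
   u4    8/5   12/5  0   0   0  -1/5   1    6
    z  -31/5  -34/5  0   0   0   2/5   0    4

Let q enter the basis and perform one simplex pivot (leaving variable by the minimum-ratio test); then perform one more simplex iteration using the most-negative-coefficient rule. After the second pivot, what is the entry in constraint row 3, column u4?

Ratio test on column q — row 1: 2/(11/5) = 10/11; row 2: 11/(6/5) = 55/6; row 3: 2/(3/5) = 10/3; row 4: 6/(12/5) = 5/2. Minimum is 10/11 at row 1 (u1 leaves); pivot element 11/5.
Divide row 1 by 11/5; eliminate column q from the other rows.
Second iteration: most negative z-row entry is -75/11 in column p, so p enters.
Ratio test on column p — row 1: entry -1/11 ≤ 0; row 2: entry -1/11 ≤ 0; row 3: (16/11)/(5/11) = 16/5; row 4: (42/11)/(20/11) = 21/10. Minimum is 21/10 at row 4 (u4 leaves); pivot element 20/11.
Divide row 4 by 20/11; eliminate column p from the other rows.
After both pivots, the entry at constraint row 3, column u4 is -1/4.

-1/4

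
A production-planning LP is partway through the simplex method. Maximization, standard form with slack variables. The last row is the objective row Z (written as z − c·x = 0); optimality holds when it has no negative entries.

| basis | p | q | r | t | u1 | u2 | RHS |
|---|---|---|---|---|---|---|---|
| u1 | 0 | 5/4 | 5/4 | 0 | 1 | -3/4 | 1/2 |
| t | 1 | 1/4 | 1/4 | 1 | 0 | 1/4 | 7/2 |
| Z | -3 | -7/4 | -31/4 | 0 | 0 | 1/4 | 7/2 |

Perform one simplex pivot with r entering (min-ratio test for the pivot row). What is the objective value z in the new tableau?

Ratio test on column r — row 1: (1/2)/(5/4) = 2/5; row 2: (7/2)/(1/4) = 14. Minimum is 2/5 at row 1 (u1 leaves); pivot element 5/4.
Pivot on row 1; the Z-row RHS becomes 7/2 − (-31/4)·(2/5) = 33/5.

33/5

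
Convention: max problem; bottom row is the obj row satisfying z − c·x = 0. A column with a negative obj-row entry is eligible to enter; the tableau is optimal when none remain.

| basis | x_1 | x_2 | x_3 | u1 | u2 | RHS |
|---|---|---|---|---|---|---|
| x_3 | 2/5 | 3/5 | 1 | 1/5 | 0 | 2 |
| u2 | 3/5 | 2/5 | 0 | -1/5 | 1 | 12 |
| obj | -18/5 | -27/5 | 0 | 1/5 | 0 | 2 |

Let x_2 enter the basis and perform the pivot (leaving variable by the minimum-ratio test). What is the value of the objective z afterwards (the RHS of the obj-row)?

20

Ratio test on column x_2 — row 1: 2/(3/5) = 10/3; row 2: 12/(2/5) = 30. Minimum is 10/3 at row 1 (x_3 leaves); pivot element 3/5.
Pivot on row 1; the obj-row RHS becomes 2 − (-27/5)·(10/3) = 20.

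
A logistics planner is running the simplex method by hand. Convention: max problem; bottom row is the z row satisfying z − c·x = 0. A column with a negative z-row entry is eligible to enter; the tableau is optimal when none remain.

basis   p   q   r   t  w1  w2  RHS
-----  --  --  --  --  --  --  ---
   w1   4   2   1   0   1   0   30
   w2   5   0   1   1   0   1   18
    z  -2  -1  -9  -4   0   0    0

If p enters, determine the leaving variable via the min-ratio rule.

w2

Column p entries and ratios — w1: 30/4 = 15/2; w2: 18/5 = 18/5.
Smallest ratio is 18/5 in the row of w2, so w2 leaves.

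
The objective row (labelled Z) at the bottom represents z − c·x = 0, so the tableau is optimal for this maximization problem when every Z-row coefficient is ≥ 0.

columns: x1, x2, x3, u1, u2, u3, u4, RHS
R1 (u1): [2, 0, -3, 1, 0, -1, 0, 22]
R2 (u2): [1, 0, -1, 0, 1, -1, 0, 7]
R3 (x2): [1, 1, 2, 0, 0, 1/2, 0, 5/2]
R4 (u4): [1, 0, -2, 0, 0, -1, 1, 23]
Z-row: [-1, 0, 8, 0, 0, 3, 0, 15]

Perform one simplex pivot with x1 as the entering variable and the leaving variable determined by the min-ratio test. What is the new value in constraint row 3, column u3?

1/2

Ratio test on column x1 — row 1: 22/2 = 11; row 2: 7/1 = 7; row 3: (5/2)/1 = 5/2; row 4: 23/1 = 23. Minimum is 5/2 at row 3 (x2 leaves); pivot element 1.
Divide row 3 by 1; eliminate column x1 from the other rows.
In the new row 3, the u3 entry is the old entry divided by the pivot: (1/2)/1 = 1/2.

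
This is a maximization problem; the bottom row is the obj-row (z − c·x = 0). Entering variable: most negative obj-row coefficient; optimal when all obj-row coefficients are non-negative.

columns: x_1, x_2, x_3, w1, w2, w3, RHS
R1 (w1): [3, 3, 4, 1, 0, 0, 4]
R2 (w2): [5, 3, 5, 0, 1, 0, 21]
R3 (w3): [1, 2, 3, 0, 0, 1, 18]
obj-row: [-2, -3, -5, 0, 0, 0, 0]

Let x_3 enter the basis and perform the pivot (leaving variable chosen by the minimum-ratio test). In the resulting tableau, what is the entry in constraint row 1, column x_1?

Ratio test on column x_3 — row 1: 4/4 = 1; row 2: 21/5 = 21/5; row 3: 18/3 = 6. Minimum is 1 at row 1 (w1 leaves); pivot element 4.
Divide row 1 by 4; eliminate column x_3 from the other rows.
In the new row 1, the x_1 entry is the old entry divided by the pivot: 3/4 = 3/4.

3/4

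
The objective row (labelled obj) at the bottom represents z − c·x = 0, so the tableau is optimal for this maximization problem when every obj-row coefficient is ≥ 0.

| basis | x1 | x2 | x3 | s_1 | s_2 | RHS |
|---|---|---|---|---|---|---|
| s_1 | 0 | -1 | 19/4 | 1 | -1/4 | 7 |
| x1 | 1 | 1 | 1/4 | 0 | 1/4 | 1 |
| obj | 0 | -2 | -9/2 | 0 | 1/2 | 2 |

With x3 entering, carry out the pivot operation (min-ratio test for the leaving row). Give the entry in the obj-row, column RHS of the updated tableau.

164/19

Ratio test on column x3 — row 1: 7/(19/4) = 28/19; row 2: 1/(1/4) = 4. Minimum is 28/19 at row 1 (s_1 leaves); pivot element 19/4.
Divide row 1 by 19/4; eliminate column x3 from the other rows.
obj-row update in column RHS: 2 − (-9/2)·(28/19) = 164/19.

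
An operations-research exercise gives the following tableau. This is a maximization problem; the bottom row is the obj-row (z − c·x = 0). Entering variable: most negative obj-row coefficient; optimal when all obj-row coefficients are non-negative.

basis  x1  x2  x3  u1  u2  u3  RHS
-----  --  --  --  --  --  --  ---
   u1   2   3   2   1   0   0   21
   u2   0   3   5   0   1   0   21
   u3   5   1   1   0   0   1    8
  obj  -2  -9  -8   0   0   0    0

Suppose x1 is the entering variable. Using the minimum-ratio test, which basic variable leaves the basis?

u3

Column x1 entries and ratios — u1: 21/2 = 21/2; u2: 0 ≤ 0, skip; u3: 8/5 = 8/5.
Smallest ratio is 8/5 in the row of u3, so u3 leaves.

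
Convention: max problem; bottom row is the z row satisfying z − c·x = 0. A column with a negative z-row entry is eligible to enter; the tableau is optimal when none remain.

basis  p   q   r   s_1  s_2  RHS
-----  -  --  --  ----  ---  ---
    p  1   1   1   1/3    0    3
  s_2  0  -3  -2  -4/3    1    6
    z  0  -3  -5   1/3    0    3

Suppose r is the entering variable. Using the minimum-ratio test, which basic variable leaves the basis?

p

Column r entries and ratios — p: 3/1 = 3; s_2: -2 ≤ 0, skip.
Smallest ratio is 3 in the row of p, so p leaves.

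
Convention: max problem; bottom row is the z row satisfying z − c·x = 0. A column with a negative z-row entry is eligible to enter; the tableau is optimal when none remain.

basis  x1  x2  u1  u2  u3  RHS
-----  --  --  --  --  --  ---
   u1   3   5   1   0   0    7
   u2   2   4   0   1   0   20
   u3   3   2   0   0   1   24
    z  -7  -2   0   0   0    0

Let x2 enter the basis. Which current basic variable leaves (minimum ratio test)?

u1

Column x2 entries and ratios — u1: 7/5 = 7/5; u2: 20/4 = 5; u3: 24/2 = 12.
Smallest ratio is 7/5 in the row of u1, so u1 leaves.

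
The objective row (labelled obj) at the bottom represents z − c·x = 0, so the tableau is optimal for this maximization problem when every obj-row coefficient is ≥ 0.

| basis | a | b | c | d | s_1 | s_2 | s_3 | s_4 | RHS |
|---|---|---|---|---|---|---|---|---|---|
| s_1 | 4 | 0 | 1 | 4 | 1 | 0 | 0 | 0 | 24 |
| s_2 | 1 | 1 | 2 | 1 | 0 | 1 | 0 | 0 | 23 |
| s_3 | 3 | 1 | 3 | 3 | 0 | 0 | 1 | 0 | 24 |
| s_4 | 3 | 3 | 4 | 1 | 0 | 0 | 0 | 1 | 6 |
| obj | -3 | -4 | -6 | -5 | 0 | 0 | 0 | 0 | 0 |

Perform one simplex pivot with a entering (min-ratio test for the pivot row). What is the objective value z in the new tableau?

Ratio test on column a — row 1: 24/4 = 6; row 2: 23/1 = 23; row 3: 24/3 = 8; row 4: 6/3 = 2. Minimum is 2 at row 4 (s_4 leaves); pivot element 3.
Pivot on row 4; the obj-row RHS becomes 0 − (-3)·2 = 6.

6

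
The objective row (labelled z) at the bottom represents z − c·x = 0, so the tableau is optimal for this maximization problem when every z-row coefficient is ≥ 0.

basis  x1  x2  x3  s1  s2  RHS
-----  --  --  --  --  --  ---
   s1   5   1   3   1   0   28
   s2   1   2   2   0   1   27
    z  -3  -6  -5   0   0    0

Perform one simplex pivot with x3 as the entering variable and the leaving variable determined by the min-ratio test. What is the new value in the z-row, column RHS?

Ratio test on column x3 — row 1: 28/3 = 28/3; row 2: 27/2 = 27/2. Minimum is 28/3 at row 1 (s1 leaves); pivot element 3.
Divide row 1 by 3; eliminate column x3 from the other rows.
z-row update in column RHS: 0 − (-5)·(28/3) = 140/3.

140/3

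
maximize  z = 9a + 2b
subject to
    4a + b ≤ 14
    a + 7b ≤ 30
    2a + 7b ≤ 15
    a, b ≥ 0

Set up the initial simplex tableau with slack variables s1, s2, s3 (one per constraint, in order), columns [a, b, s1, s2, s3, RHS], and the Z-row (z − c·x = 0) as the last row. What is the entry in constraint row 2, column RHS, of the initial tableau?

30

The RHS of constraint 2 is b_2 = 30.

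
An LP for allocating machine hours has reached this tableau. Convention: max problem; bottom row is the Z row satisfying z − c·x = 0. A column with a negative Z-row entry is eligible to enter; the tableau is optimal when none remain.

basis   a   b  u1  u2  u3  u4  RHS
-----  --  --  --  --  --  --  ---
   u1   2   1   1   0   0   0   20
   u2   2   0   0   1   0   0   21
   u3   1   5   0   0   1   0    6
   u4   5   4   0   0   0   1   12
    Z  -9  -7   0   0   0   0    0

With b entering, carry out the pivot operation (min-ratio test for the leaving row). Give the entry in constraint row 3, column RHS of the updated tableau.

6/5

Ratio test on column b — row 1: 20/1 = 20; row 2: entry 0 ≤ 0; row 3: 6/5 = 6/5; row 4: 12/4 = 3. Minimum is 6/5 at row 3 (u3 leaves); pivot element 5.
Divide row 3 by 5; eliminate column b from the other rows.
In the new row 3, the RHS entry is the old entry divided by the pivot: 6/5 = 6/5.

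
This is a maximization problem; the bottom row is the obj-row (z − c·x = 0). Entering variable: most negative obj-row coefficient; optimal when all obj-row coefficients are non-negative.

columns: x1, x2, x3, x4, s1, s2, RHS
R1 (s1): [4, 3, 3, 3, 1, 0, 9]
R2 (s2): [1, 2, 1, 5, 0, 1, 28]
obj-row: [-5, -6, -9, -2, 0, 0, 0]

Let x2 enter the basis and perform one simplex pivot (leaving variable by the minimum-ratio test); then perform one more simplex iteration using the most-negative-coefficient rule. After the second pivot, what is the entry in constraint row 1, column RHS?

Ratio test on column x2 — row 1: 9/3 = 3; row 2: 28/2 = 14. Minimum is 3 at row 1 (s1 leaves); pivot element 3.
Divide row 1 by 3; eliminate column x2 from the other rows.
Second iteration: most negative obj-row entry is -3 in column x3, so x3 enters.
Ratio test on column x3 — row 1: 3/1 = 3; row 2: entry -1 ≤ 0. Minimum is 3 at row 1 (x2 leaves); pivot element 1.
Divide row 1 by 1; eliminate column x3 from the other rows.
After both pivots, the entry at constraint row 1, column RHS is 3.

3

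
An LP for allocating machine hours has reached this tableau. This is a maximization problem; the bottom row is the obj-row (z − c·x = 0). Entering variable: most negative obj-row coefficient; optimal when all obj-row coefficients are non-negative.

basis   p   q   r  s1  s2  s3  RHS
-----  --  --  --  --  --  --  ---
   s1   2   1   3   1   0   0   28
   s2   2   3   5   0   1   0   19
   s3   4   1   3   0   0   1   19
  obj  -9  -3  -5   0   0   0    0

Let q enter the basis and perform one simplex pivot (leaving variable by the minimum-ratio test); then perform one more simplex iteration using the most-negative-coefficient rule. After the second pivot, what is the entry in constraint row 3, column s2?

Ratio test on column q — row 1: 28/1 = 28; row 2: 19/3 = 19/3; row 3: 19/1 = 19. Minimum is 19/3 at row 2 (s2 leaves); pivot element 3.
Divide row 2 by 3; eliminate column q from the other rows.
Second iteration: most negative obj-row entry is -7 in column p, so p enters.
Ratio test on column p — row 1: (65/3)/(4/3) = 65/4; row 2: (19/3)/(2/3) = 19/2; row 3: (38/3)/(10/3) = 19/5. Minimum is 19/5 at row 3 (s3 leaves); pivot element 10/3.
Divide row 3 by 10/3; eliminate column p from the other rows.
After both pivots, the entry at constraint row 3, column s2 is -1/10.

-1/10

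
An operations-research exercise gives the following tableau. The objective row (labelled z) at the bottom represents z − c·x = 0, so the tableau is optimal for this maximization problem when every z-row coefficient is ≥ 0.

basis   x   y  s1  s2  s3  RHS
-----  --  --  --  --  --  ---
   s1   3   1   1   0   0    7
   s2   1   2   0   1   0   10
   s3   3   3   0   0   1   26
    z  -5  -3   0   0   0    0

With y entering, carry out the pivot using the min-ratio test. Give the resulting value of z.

Ratio test on column y — row 1: 7/1 = 7; row 2: 10/2 = 5; row 3: 26/3 = 26/3. Minimum is 5 at row 2 (s2 leaves); pivot element 2.
Pivot on row 2; the z-row RHS becomes 0 − (-3)·5 = 15.

15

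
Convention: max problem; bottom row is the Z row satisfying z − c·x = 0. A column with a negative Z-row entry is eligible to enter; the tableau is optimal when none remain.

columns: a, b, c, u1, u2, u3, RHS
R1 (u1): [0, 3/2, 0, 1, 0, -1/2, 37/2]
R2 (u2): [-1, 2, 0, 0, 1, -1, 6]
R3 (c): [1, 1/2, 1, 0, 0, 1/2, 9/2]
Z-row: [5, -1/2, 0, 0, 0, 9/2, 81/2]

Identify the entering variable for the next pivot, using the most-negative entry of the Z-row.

Negative Z-row entries: b: -1/2.
The most negative is -1/2 in column b, so b enters.

b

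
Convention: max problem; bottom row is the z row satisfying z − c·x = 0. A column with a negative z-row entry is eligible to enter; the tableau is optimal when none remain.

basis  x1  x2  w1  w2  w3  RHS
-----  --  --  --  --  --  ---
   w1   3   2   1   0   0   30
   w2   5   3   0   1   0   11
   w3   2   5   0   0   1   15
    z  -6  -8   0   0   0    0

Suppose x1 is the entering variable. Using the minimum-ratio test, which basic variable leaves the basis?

Column x1 entries and ratios — w1: 30/3 = 10; w2: 11/5 = 11/5; w3: 15/2 = 15/2.
Smallest ratio is 11/5 in the row of w2, so w2 leaves.

w2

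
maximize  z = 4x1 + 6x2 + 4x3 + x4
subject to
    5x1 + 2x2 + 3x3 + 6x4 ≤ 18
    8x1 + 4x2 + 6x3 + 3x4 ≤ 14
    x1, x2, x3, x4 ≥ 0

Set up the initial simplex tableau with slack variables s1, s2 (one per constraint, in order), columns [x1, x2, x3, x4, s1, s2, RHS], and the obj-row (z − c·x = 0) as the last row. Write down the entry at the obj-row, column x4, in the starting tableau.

-1

The obj-row carries the negated objective coefficients: the x4 entry is -1.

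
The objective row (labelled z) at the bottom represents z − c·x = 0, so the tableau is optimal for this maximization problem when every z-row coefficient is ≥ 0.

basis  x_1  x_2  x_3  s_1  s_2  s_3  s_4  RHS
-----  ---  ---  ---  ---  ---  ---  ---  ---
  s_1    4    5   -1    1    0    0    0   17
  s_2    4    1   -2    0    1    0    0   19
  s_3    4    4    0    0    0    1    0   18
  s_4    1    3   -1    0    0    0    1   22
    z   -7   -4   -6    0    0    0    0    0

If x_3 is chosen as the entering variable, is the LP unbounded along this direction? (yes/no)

Every constraint-row entry in column x_3 is ≤ 0, so increasing x_3 is unbounded.

yes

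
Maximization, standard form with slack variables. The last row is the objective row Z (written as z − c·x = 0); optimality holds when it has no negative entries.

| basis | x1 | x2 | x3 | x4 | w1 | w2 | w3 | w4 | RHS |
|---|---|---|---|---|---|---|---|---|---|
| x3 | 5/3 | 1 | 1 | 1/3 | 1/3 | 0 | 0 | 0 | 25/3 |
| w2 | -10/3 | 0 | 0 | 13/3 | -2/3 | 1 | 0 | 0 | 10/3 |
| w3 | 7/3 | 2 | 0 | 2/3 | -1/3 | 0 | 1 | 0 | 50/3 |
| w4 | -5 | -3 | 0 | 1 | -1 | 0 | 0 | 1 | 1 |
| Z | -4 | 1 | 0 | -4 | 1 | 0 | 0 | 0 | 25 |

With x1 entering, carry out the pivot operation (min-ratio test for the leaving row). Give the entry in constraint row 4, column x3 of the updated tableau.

Ratio test on column x1 — row 1: (25/3)/(5/3) = 5; row 2: entry -10/3 ≤ 0; row 3: (50/3)/(7/3) = 50/7; row 4: entry -5 ≤ 0. Minimum is 5 at row 1 (x3 leaves); pivot element 5/3.
Divide row 1 by 5/3; eliminate column x1 from the other rows.
Row 4 update in column x3: 0 − (-5)·(3/5) = 3.

3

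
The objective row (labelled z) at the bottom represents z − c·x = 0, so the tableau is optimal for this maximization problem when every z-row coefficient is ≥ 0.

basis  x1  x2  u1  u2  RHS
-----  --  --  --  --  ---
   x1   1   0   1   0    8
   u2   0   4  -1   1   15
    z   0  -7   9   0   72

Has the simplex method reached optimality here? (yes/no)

no

The z-row has a negative entry -7 in column x2, so it is not optimal.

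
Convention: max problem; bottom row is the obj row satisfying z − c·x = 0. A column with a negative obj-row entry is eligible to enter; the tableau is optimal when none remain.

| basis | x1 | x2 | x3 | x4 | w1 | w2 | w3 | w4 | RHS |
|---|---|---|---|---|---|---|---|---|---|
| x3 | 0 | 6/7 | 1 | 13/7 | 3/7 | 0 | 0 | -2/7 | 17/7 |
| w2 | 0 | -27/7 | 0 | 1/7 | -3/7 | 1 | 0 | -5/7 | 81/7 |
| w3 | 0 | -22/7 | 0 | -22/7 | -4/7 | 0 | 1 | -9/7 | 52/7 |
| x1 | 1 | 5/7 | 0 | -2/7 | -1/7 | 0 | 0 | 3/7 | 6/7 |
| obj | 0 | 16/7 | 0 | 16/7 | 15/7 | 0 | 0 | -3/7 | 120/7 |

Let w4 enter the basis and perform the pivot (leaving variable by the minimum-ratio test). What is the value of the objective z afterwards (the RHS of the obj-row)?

18

Ratio test on column w4 — row 1: entry -2/7 ≤ 0; row 2: entry -5/7 ≤ 0; row 3: entry -9/7 ≤ 0; row 4: (6/7)/(3/7) = 2. Minimum is 2 at row 4 (x1 leaves); pivot element 3/7.
Pivot on row 4; the obj-row RHS becomes 120/7 − (-3/7)·2 = 18.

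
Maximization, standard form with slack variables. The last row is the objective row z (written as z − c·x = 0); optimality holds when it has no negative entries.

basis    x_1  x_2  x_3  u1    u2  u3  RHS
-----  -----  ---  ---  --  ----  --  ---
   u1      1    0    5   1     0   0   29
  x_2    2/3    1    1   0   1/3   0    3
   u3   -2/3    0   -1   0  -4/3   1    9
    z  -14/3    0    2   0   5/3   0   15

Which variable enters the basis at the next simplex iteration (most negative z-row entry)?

Negative z-row entries: x_1: -14/3.
The most negative is -14/3 in column x_1, so x_1 enters.

x_1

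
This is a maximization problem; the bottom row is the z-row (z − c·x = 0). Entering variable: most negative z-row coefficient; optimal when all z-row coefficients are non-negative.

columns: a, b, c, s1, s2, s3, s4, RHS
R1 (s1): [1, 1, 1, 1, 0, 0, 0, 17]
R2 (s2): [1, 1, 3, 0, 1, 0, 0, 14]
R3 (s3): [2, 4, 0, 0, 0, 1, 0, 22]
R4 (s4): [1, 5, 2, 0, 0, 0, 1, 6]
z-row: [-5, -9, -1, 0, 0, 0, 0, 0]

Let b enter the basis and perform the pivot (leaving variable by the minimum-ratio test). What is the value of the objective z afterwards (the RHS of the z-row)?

54/5

Ratio test on column b — row 1: 17/1 = 17; row 2: 14/1 = 14; row 3: 22/4 = 11/2; row 4: 6/5 = 6/5. Minimum is 6/5 at row 4 (s4 leaves); pivot element 5.
Pivot on row 4; the z-row RHS becomes 0 − (-9)·(6/5) = 54/5.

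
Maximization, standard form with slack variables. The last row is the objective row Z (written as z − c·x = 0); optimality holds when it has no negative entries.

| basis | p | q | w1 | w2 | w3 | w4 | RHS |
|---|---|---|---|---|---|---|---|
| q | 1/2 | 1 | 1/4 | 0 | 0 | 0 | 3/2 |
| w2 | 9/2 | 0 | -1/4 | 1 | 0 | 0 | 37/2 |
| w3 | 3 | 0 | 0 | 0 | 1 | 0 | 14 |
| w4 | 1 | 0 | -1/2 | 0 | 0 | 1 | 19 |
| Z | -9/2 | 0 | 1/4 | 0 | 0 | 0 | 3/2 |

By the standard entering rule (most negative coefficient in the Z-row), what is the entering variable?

p

Negative Z-row entries: p: -9/2.
The most negative is -9/2 in column p, so p enters.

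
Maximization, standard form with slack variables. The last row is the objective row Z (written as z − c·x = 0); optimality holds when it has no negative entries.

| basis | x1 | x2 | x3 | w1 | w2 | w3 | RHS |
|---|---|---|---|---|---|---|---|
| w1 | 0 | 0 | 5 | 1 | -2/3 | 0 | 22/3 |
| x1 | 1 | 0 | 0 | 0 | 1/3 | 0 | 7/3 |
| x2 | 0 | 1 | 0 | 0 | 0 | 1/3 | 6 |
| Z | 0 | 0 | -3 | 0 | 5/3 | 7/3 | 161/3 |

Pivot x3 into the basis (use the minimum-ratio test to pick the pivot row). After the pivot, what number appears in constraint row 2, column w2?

1/3

Ratio test on column x3 — row 1: (22/3)/5 = 22/15; row 2: entry 0 ≤ 0; row 3: entry 0 ≤ 0. Minimum is 22/15 at row 1 (w1 leaves); pivot element 5.
Divide row 1 by 5; eliminate column x3 from the other rows.
Row 2 update in column w2: 1/3 − 0·(-2/15) = 1/3.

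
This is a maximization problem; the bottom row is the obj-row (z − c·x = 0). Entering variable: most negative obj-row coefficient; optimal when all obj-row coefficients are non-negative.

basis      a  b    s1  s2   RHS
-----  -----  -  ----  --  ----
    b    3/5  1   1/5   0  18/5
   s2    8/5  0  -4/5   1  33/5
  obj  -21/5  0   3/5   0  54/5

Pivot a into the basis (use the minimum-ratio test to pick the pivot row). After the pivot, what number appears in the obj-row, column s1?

-3/2

Ratio test on column a — row 1: (18/5)/(3/5) = 6; row 2: (33/5)/(8/5) = 33/8. Minimum is 33/8 at row 2 (s2 leaves); pivot element 8/5.
Divide row 2 by 8/5; eliminate column a from the other rows.
obj-row update in column s1: 3/5 − (-21/5)·(-1/2) = -3/2.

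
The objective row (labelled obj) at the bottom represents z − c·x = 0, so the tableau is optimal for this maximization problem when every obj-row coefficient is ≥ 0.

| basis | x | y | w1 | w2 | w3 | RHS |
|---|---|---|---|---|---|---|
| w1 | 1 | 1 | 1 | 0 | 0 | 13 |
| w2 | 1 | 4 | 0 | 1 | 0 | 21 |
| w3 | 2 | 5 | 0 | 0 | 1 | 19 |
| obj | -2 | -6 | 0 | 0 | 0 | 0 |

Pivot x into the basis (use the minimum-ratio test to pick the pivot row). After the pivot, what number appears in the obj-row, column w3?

Ratio test on column x — row 1: 13/1 = 13; row 2: 21/1 = 21; row 3: 19/2 = 19/2. Minimum is 19/2 at row 3 (w3 leaves); pivot element 2.
Divide row 3 by 2; eliminate column x from the other rows.
obj-row update in column w3: 0 − (-2)·(1/2) = 1.

1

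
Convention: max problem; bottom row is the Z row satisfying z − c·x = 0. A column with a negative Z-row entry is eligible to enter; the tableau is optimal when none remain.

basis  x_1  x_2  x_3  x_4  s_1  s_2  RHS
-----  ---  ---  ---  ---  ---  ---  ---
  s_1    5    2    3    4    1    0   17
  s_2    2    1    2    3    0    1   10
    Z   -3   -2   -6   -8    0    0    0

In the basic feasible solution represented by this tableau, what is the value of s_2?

s_2 is basic (row 2); its value is the RHS of that row, 10.

10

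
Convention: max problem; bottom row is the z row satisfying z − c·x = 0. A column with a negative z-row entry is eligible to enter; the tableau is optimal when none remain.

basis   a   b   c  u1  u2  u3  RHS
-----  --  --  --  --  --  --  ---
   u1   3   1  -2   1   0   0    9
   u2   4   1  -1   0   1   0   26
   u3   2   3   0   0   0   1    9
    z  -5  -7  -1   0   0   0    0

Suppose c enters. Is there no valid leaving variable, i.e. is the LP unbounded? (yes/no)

yes

Every constraint-row entry in column c is ≤ 0, so increasing c is unbounded.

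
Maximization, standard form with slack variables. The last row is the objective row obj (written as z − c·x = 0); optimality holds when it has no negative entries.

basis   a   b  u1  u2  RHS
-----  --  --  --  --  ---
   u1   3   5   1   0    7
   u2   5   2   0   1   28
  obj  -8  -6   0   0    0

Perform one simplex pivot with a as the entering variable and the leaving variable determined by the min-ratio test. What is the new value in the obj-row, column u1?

Ratio test on column a — row 1: 7/3 = 7/3; row 2: 28/5 = 28/5. Minimum is 7/3 at row 1 (u1 leaves); pivot element 3.
Divide row 1 by 3; eliminate column a from the other rows.
obj-row update in column u1: 0 − (-8)·(1/3) = 8/3.

8/3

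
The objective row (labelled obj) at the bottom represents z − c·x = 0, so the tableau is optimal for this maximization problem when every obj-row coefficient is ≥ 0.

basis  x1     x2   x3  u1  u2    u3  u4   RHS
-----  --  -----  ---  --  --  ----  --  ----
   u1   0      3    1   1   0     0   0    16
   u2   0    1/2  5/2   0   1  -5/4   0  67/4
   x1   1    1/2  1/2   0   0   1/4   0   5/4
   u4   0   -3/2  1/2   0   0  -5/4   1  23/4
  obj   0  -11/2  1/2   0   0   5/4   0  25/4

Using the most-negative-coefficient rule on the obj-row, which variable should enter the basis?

x2

Negative obj-row entries: x2: -11/2.
The most negative is -11/2 in column x2, so x2 enters.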